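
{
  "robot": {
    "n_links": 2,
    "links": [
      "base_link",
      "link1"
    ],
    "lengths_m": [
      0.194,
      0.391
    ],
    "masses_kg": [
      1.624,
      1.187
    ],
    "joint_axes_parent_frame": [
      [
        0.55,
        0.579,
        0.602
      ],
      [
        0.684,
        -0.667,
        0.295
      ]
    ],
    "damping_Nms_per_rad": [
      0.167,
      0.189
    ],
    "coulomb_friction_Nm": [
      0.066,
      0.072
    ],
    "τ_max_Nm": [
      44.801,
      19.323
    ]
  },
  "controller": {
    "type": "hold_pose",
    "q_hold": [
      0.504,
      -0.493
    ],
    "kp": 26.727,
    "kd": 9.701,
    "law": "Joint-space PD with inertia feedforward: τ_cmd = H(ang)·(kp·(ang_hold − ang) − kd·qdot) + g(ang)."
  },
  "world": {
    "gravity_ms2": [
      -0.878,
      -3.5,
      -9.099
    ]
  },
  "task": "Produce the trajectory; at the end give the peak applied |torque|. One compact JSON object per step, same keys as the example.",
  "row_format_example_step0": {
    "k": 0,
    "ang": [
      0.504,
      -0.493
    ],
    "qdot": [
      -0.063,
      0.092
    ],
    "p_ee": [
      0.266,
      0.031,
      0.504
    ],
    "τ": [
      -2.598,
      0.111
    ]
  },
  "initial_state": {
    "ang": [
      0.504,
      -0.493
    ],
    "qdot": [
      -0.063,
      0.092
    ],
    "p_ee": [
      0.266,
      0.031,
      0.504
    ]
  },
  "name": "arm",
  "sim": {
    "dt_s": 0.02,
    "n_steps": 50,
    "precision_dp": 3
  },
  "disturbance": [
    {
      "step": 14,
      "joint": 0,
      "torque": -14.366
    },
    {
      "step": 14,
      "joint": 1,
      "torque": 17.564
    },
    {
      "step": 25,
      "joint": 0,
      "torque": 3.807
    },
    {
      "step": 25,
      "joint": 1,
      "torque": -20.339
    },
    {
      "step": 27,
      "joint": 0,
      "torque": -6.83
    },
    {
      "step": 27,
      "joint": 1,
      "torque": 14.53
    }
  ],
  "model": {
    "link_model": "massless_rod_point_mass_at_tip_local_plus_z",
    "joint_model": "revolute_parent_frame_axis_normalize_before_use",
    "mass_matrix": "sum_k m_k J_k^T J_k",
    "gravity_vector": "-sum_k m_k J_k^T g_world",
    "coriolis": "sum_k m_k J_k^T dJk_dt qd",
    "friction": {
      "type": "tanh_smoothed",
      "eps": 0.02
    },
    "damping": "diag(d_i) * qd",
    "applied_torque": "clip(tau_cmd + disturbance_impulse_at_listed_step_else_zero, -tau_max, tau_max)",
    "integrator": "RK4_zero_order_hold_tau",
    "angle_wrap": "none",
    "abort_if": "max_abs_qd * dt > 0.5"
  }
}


{"k":1,"ang":[0.503,-0.491],"qdot":[-0.043,0.065],"p_ee":[0.265,0.031,0.504],"\u03c4":[-2.63,0.146]}
{"k":2,"ang":[0.502,-0.49],"qdot":[-0.028,0.043],"p_ee":[0.265,0.03,0.505],"\u03c4":[-2.657,0.177]}
{"k":3,"ang":[0.502,-0.49],"qdot":[-0.016,0.026],"p_ee":[0.265,0.03,0.505],"\u03c4":[-2.678,0.203]}
{"k":4,"ang":[0.502,-0.489],"qdot":[-0.008,0.013],"p_ee":[0.265,0.03,0.505],"\u03c4":[-2.693,0.222]}
{"k":5,"ang":[0.501,-0.489],"qdot":[-0.004,0.005],"p_ee":[0.265,0.03,0.505],"\u03c4":[-2.702,0.235]}
{"k":6,"ang":[0.501,-0.489],"qdot":[-0.001,0.001],"p_ee":[0.265,0.03,0.505],"\u03c4":[-2.707,0.242]}
{"k":7,"ang":[0.501,-0.489],"qdot":[0.001,-0.001],"p_ee":[0.265,0.03,0.505],"\u03c4":[-2.71,0.245]}
{"k":8,"ang":[0.501,-0.489],"qdot":[0.002,-0.002],"p_ee":[0.265,0.03,0.505],"\u03c4":[-2.712,0.248]}
{"k":9,"ang":[0.501,-0.489],"qdot":[0.002,-0.003],"p_ee":[0.265,0.03,0.505],"\u03c4":[-2.713,0.249]}
{"k":10,"ang":[0.502,-0.489],"qdot":[0.002,-0.003],"p_ee":[0.265,0.03,0.505],"\u03c4":[-2.714,0.25]}
{"k":11,"ang":[0.502,-0.489],"qdot":[0.002,-0.003],"p_ee":[0.265,0.03,0.505],"\u03c4":[-2.714,0.251]}
{"k":12,"ang":[0.502,-0.489],"qdot":[0.002,-0.003],"p_ee":[0.265,0.03,0.505],"\u03c4":[-2.715,0.251]}
{"k":13,"ang":[0.502,-0.489],"qdot":[0.002,-0.003],"p_ee":[0.265,0.03,0.505],"\u03c4":[-2.715,0.252]}
{"k":14,"ang":[0.502,-0.489],"qdot":[0.002,-0.003],"p_ee":[0.265,0.03,0.505],"\u03c4":[-17.081,17.816]}
{"k":15,"ang":[0.488,-0.471],"qdot":[-1.354,1.873],"p_ee":[0.258,0.026,0.51],"\u03c4":[0.123,-3.274]}
{"k":16,"ang":[0.464,-0.437],"qdot":[-1.014,1.49],"p_ee":[0.246,0.019,0.518],"\u03c4":[-0.322,-2.832]}
{"k":17,"ang":[0.447,-0.411],"qdot":[-0.753,1.156],"p_ee":[0.237,0.013,0.524],"\u03c4":[-0.699,-2.441]}
{"k":18,"ang":[0.434,-0.39],"qdot":[-0.549,0.871],"p_ee":[0.23,0.009,0.528],"\u03c4":[-1.021,-2.097]}
{"k":19,"ang":[0.424,-0.375],"qdot":[-0.387,0.631],"p_ee":[0.225,0.006,0.531],"\u03c4":[-1.297,-1.795]}
{"k":20,"ang":[0.418,-0.365],"qdot":[-0.256,0.43],"p_ee":[0.221,0.003,0.533],"\u03c4":[-1.535,-1.53]}
{"k":21,"ang":[0.414,-0.358],"qdot":[-0.151,0.265],"p_ee":[0.218,0.002,0.535],"\u03c4":[-1.741,-1.299]}
{"k":22,"ang":[0.412,-0.354],"qdot":[-0.067,0.13],"p_ee":[0.217,0.001,0.535],"\u03c4":[-1.917,-1.096]}
{"k":23,"ang":[0.411,-0.352],"qdot":[0.0,0.022],"p_ee":[0.216,0.001,0.536],"\u03c4":[-2.067,-0.92]}
{"k":24,"ang":[0.412,-0.353],"qdot":[0.045,-0.053],"p_ee":[0.217,0.001,0.536],"\u03c4":[-2.176,-0.787]}
{"k":25,"ang":[0.413,-0.354],"qdot":[0.08,-0.109],"p_ee":[0.217,0.001,0.535],"\u03c4":[1.542,-19.323]}
{"k":26,"ang":[0.416,-0.379],"qdot":[0.234,-2.363],"p_ee":[0.223,0.008,0.532],"\u03c4":[-3.085,3.192]}
{"k":27,"ang":[0.421,-0.422],"qdot":[0.223,-1.92],"p_ee":[0.231,0.02,0.526],"\u03c4":[-9.839,17.379]}
{"k":28,"ang":[0.42,-0.44],"qdot":[-0.289,0.11],"p_ee":[0.234,0.026,0.523],"\u03c4":[-1.606,-0.384]}
{"k":29,"ang":[0.415,-0.438],"qdot":[-0.178,0.052],"p_ee":[0.232,0.026,0.524],"\u03c4":[-1.779,-0.275]}
{"k":30,"ang":[0.413,-0.438],"qdot":[-0.087,0.007],"p_ee":[0.232,0.026,0.524],"\u03c4":[-1.928,-0.183]}
{"k":31,"ang":[0.412,-0.438],"qdot":[-0.013,-0.02],"p_ee":[0.231,0.027,0.524],"\u03c4":[-2.057,-0.12]}
{"k":32,"ang":[0.412,-0.438],"qdot":[0.036,-0.038],"p_ee":[0.232,0.027,0.524],"\u03c4":[-2.15,-0.074]}
{"k":33,"ang":[0.413,-0.439],"qdot":[0.072,-0.051],"p_ee":[0.232,0.027,0.524],"\u03c4":[-2.223,-0.037]}
{"k":34,"ang":[0.415,-0.44],"qdot":[0.099,-0.061],"p_ee":[0.233,0.027,0.524],"\u03c4":[-2.286,-0.005]}
{"k":35,"ang":[0.417,-0.442],"qdot":[0.12,-0.068],"p_ee":[0.234,0.027,0.523],"\u03c4":[-2.341,0.022]}
{"k":36,"ang":[0.419,-0.443],"qdot":[0.136,-0.073],"p_ee":[0.234,0.027,0.523],"\u03c4":[-2.387,0.045]}
{"k":37,"ang":[0.422,-0.445],"qdot":[0.146,-0.077],"p_ee":[0.236,0.027,0.522],"\u03c4":[-2.428,0.064]}
{"k":38,"ang":[0.425,-0.446],"qdot":[0.154,-0.078],"p_ee":[0.237,0.027,0.521],"\u03c4":[-2.462,0.081]}
{"k":39,"ang":[0.428,-0.448],"qdot":[0.158,-0.079],"p_ee":[0.238,0.027,0.521],"\u03c4":[-2.492,0.094]}
{"k":40,"ang":[0.431,-0.449],"qdot":[0.159,-0.078],"p_ee":[0.239,0.027,0.52],"\u03c4":[-2.517,0.106]}
{"k":41,"ang":[0.435,-0.451],"qdot":[0.159,-0.077],"p_ee":[0.24,0.027,0.52],"\u03c4":[-2.539,0.116]}
{"k":42,"ang":[0.438,-0.452],"qdot":[0.157,-0.075],"p_ee":[0.241,0.027,0.519],"\u03c4":[-2.558,0.124]}
{"k":43,"ang":[0.441,-0.454],"qdot":[0.153,-0.073],"p_ee":[0.242,0.027,0.518],"\u03c4":[-2.573,0.131]}
{"k":44,"ang":[0.444,-0.455],"qdot":[0.149,-0.071],"p_ee":[0.243,0.027,0.518],"\u03c4":[-2.587,0.137]}
{"k":45,"ang":[0.447,-0.457],"qdot":[0.144,-0.068],"p_ee":[0.245,0.027,0.517],"\u03c4":[-2.598,0.141]}
{"k":46,"ang":[0.45,-0.458],"qdot":[0.138,-0.065],"p_ee":[0.246,0.027,0.517],"\u03c4":[-2.607,0.145]}
{"k":47,"ang":[0.452,-0.459],"qdot":[0.132,-0.062],"p_ee":[0.246,0.027,0.516],"\u03c4":[-2.616,0.149]}
{"k":48,"ang":[0.455,-0.461],"qdot":[0.126,-0.059],"p_ee":[0.247,0.027,0.516],"\u03c4":[-2.622,0.151]}
{"k":49,"ang":[0.457,-0.462],"qdot":[0.12,-0.056],"p_ee":[0.248,0.027,0.515],"\u03c4":[-2.628,0.154]}
{"k":50,"ang":[0.46,-0.463],"qdot":[0.113,-0.053],"p_ee":[0.249,0.027,0.515]}
{"summary": "max |\u03c4| (N\u00b7m): 19.323"}


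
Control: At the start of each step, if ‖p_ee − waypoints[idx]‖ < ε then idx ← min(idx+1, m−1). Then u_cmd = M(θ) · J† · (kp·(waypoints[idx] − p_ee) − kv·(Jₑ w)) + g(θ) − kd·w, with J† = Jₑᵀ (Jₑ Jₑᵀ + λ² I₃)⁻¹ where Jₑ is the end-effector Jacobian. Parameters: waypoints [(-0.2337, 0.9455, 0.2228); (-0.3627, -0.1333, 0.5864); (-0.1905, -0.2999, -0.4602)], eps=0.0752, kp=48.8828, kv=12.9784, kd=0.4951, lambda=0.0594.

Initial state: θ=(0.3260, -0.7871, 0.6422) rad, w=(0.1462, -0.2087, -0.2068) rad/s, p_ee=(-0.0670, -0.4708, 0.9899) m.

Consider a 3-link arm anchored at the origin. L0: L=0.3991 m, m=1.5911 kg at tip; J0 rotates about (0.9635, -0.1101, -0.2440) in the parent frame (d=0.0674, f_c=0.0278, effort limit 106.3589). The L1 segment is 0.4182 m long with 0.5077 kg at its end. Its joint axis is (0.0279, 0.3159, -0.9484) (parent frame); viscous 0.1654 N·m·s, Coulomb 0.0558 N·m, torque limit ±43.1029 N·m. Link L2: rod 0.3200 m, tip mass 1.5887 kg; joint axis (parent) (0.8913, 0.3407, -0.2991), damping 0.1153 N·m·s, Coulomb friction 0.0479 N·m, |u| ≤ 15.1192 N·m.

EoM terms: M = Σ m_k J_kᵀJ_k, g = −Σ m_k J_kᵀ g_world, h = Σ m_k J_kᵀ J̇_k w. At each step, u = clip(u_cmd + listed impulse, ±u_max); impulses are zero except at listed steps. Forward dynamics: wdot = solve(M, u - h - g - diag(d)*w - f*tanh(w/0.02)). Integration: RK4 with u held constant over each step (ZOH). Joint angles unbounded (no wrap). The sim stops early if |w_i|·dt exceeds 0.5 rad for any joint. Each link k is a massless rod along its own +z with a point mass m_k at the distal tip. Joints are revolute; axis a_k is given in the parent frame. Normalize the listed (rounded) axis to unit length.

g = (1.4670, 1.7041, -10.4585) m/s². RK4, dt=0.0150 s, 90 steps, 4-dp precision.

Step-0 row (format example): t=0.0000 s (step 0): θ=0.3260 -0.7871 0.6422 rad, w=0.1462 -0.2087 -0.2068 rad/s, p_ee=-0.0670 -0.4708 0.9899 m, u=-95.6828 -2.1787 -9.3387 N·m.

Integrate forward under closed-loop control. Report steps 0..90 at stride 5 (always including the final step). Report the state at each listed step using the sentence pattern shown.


t=0.0750 s (step 5): θ=0.2418 -1.1289 0.7227 rad, w=-1.8536 -4.5171 0.9857 rad/s, p_ee=-0.0546 -0.3920 1.0144 m, u=-29.2253 -0.2527 -2.7120 N·m.
t=0.1500 s (step 10): θ=0.0792 -1.4502 0.7949 rad, w=-2.3841 -4.1170 1.0080 rad/s, p_ee=-0.0266 -0.2290 1.0552 m, u=-7.6376 -0.6540 -1.1097 N·m.
t=0.2250 s (step 15): θ=-0.1053 -1.7590 0.8859 rad, w=-2.4831 -4.1855 1.4984 rad/s, p_ee=0.0035 -0.0333 1.0678 m, u=4.3451 -1.0737 -1.1573 N·m.
t=0.3000 s (step 20): θ=-0.2856 -2.0876 1.0333 rad, w=-2.2853 -4.5561 2.5013 rad/s, p_ee=0.0299 0.1696 1.0334 m, u=13.4302 -1.5318 -2.2096 N·m.
t=0.3750 s (step 25): θ=-0.4475 -2.4211 1.2537 rad, w=-2.0883 -4.1223 3.1615 rad/s, p_ee=0.0417 0.3571 0.9454 m, u=16.4044 -1.6206 -3.9061 N·m.
t=0.4500 s (step 30): θ=-0.6088 -2.6882 1.4660 rad, w=-2.2458 -3.0015 2.3046 rad/s, p_ee=0.0307 0.5152 0.8217 m, u=20.5625 -1.4916 -5.3460 N·m.
t=0.5250 s (step 35): θ=-0.7825 -2.8761 1.5874 rad, w=-2.3444 -2.0571 0.9484 rad/s, p_ee=0.0028 0.6432 0.6912 m, u=26.7974 -1.4623 -5.8871 N·m.
t=0.6000 s (step 40): θ=-0.9534 -3.0045 1.6181 rad, w=-2.1759 -1.4186 -0.0417 rad/s, p_ee=-0.0327 0.7421 0.5713 m, u=31.2722 -1.6009 -5.9279 N·m.
t=0.6750 s (step 45): θ=-1.1041 -3.0968 1.5960 rad, w=-1.8268 -1.0740 -0.4878 rad/s, p_ee=-0.0686 0.8133 0.4694 m, u=33.0368 -1.7994 -5.9055 N·m.
t=0.7500 s (step 50): θ=-1.2264 -3.1699 1.5530 rad, w=-1.4360 -0.8943 -0.6208 rad/s, p_ee=-0.1005 0.8615 0.3886 m, u=32.7733 -1.9622 -5.7387 N·m.
t=0.8250 s (step 55): θ=-1.3205 -3.2331 1.5069 rad, w=-1.0809 -0.7977 -0.5929 rad/s, p_ee=-0.1264 0.8929 0.3282 m, u=31.4856 -2.0483 -5.4657 N·m.
t=0.9000 s (step 60): θ=-1.3903 -3.2905 1.4654 rad, w=-0.7936 -0.7343 -0.5098 rad/s, p_ee=-0.1463 0.9130 0.2851 m, u=29.9251 -2.0686 -5.1354 N·m.
t=0.9750 s (step 65): θ=-1.4413 -3.3437 1.4306 rad, w=-0.5769 -0.6849 -0.4206 rad/s, p_ee=-0.1613 0.9259 0.2557 m, u=28.4960 -2.0480 -4.8011 N·m.
t=1.0500 s (step 70): θ=-1.4216 -3.4907 1.5631 rad, w=1.7756 -4.0544 5.5658 rad/s, p_ee=-0.1732 0.8937 0.2530 m, u=56.9737 -5.8265 -3.7995 N·m.
t=1.1250 s (step 75): θ=-1.2494 -3.8854 2.0212 rad, w=2.4700 -6.4116 5.7436 rad/s, p_ee=-0.1722 0.7503 0.3148 m, u=18.9984 -3.4095 -4.5481 N·m.
t=1.2000 s (step 80): θ=-1.0813 -4.4167 2.3570 rad, w=1.8816 -7.3854 3.0141 rad/s, p_ee=-0.1669 0.6038 0.3939 m, u=6.0223 -2.2391 -4.8088 N·m.
t=1.2750 s (step 85): θ=-0.9865 -4.9559 2.4678 rad, w=0.6116 -6.9032 0.1485 rad/s, p_ee=-0.1664 0.4941 0.4684 m, u=13.3303 -1.0034 -3.4095 N·m.
t=1.3500 s (step 90): θ=-0.8779 -5.2292 2.5004 rad, w=3.0663 0.4531 1.5070 rad/s, p_ee=-0.1534 0.4084 0.5293 m.


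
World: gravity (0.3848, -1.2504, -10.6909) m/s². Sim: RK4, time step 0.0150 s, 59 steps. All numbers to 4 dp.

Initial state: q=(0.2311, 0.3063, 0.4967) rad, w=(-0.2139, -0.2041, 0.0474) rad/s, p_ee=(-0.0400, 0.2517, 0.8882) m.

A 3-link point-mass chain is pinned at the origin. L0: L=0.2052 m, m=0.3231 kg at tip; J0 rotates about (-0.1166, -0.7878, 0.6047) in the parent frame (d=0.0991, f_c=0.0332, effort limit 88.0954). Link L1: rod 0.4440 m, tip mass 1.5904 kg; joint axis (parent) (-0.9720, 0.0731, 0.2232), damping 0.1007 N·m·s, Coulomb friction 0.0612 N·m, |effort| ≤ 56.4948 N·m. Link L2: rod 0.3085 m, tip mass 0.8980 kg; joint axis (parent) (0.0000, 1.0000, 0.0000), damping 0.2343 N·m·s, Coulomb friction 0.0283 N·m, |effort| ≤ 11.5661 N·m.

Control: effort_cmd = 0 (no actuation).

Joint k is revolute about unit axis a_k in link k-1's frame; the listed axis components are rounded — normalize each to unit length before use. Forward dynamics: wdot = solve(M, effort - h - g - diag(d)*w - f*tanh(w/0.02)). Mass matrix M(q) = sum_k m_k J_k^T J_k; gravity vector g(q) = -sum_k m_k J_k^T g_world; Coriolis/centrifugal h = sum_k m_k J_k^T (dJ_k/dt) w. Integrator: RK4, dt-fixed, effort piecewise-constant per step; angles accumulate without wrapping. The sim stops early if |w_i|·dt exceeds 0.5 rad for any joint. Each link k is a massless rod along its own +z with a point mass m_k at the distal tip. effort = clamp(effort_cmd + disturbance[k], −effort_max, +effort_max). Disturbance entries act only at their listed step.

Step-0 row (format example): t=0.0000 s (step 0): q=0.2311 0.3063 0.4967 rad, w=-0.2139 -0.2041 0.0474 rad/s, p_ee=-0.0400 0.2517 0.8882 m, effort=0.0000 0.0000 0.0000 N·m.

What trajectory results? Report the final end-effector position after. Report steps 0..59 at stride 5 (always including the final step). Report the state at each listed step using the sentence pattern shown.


t=0.0750 s (step 5): q=0.2304 0.2983 0.5671 rad, w=0.1724 -0.0063 1.7369 rad/s, p_ee=-0.0186 0.2466 0.8827 m, effort=0.0000 0.0000 0.0000 N·m.
t=0.1500 s (step 10): q=0.2543 0.3059 0.7488 rad, w=0.4484 0.2197 3.0691 rad/s, p_ee=0.0110 0.2530 0.8550 m, effort=0.0000 0.0000 0.0000 N·m.
t=0.2250 s (step 15): q=0.2949 0.3339 1.0227 rad, w=0.6115 0.5559 4.2048 rad/s, p_ee=0.0436 0.2667 0.7971 m, effort=0.0000 0.0000 0.0000 N·m.
t=0.3000 s (step 20): q=0.3422 0.3958 1.3738 rad, w=0.6222 1.1555 5.1135 rad/s, p_ee=0.0703 0.2808 0.7003 m, effort=0.0000 0.0000 0.0000 N·m.
t=0.3750 s (step 25): q=0.3839 0.5196 1.7812 rad, w=0.4649 2.2494 5.6737 rad/s, p_ee=0.0781 0.2839 0.5646 m, effort=0.0000 0.0000 0.0000 N·m.
t=0.4500 s (step 30): q=0.4092 0.7499 2.2100 rad, w=0.2000 3.9967 5.6370 rad/s, p_ee=0.0552 0.2625 0.4094 m, effort=0.0000 0.0000 0.0000 N·m.
t=0.5250 s (step 35): q=0.4139 1.1312 2.6050 rad, w=-0.0727 6.2210 4.7467 rad/s, p_ee=0.0042 0.2159 0.2708 m, effort=0.0000 0.0000 0.0000 N·m.
t=0.6000 s (step 40): q=0.3975 1.6860 2.9031 rad, w=-0.3790 8.5622 3.1064 rad/s, p_ee=-0.0479 0.1598 0.1658 m, effort=0.0000 0.0000 0.0000 N·m.
t=0.6750 s (step 45): q=0.4263 2.3727 3.0354 rad, w=4.5902 8.0207 -0.5460 rad/s, p_ee=-0.0716 0.0912 0.0850 m, effort=0.0000 0.0000 0.0000 N·m.
t=0.7500 s (step 50): q=1.5683 2.6338 2.9151 rad, w=20.2469 1.1203 -0.1464 rad/s, p_ee=-0.0898 0.0275 -0.0123 m, effort=0.0000 0.0000 0.0000 N·m.
t=0.8250 s (step 55): q=2.9737 2.6892 3.1291 rad, w=14.5746 1.0532 6.3716 rad/s, p_ee=0.0254 -0.0859 -0.0836 m, effort=0.0000 0.0000 0.0000 N·m.
t=0.8850 s (step 59): q=3.4606 2.8375 3.6802 rad, w=2.7226 3.5305 11.0171 rad/s, p_ee=0.2358 -0.0977 -0.0087 m.
final p_ee position (m): 0.2358 -0.0977 -0.0087


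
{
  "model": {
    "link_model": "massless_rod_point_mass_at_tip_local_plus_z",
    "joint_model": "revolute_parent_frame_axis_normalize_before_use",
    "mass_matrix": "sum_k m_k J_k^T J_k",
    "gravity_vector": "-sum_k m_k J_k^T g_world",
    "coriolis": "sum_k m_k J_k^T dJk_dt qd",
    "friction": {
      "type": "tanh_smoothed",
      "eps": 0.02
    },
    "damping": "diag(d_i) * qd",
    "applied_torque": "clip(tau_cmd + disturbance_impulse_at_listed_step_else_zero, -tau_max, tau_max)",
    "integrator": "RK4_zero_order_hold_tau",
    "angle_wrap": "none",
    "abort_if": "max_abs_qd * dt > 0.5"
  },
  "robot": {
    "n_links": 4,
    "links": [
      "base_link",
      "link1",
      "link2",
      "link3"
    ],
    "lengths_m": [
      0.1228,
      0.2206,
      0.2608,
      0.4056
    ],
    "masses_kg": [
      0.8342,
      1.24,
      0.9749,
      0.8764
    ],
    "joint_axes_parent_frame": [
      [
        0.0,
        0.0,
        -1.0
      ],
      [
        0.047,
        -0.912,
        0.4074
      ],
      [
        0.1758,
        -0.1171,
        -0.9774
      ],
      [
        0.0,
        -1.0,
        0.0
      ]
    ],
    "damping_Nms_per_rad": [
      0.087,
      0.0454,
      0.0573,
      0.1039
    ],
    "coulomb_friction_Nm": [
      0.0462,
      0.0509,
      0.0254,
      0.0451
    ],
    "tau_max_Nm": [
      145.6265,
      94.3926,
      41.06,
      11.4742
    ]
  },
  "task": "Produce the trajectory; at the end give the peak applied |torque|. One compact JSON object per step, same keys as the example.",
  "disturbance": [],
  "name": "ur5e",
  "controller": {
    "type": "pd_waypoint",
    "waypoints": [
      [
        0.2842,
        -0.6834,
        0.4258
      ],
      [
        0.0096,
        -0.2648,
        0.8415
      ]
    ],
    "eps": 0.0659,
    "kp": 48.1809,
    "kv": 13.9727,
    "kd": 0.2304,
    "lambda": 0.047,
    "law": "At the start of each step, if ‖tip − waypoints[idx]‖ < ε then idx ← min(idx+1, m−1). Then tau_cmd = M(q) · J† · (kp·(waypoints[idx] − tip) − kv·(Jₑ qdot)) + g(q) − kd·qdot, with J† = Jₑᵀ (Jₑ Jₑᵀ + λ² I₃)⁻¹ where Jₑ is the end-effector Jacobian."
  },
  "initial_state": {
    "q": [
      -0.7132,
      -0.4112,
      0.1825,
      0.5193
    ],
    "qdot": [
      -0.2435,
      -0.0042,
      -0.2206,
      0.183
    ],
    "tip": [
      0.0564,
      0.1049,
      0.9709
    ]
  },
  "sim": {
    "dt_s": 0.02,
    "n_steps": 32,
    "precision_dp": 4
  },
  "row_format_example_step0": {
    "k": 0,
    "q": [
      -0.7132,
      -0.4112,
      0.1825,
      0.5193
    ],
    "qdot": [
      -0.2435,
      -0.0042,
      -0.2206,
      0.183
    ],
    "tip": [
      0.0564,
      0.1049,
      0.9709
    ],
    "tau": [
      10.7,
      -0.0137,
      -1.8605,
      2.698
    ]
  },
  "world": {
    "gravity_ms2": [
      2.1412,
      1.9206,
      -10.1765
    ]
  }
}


{"k":1,"q":[-0.6683,-0.42,0.1393,0.5573],"qdot":[4.5433,-0.8762,-3.8166,3.5031],"tip":[0.0568,0.0984,0.9674],"tau":[6.7406,-0.9638,-1.0927,1.387]}
{"k":2,"q":[-0.5584,-0.4453,0.0541,0.6451],"qdot":[6.2515,-1.6696,-4.5435,5.1931],"tip":[0.0602,0.0835,0.9577],"tau":[4.139,-0.675,-1.5522,0.5736]}
{"k":3,"q":[-0.4354,-0.4858,-0.0406,0.7582],"qdot":[5.9632,-2.37,-4.7799,6.0394],"tip":[0.0661,0.0645,0.9425],"tau":[2.6851,1.4043,-1.9636,0.0292]}
{"k":4,"q":[-0.3264,-0.5381,-0.1359,0.8809],"qdot":[4.947,-2.8506,-4.6779,6.2014],"tip":[0.0748,0.0423,0.9226],"tau":[2.0924,4.0671,-2.0834,-0.2724]}
{"k":5,"q":[-0.2377,-0.5976,-0.2275,1.0021],"qdot":[3.9602,-3.097,-4.4852,5.9118],"tip":[0.086,0.017,0.8995],"tau":[1.939,6.4518,-1.8708,-0.4488]}
{"k":6,"q":[-0.1664,-0.6603,-0.3154,1.1149],"qdot":[3.2096,-3.1687,-4.3201,5.3757],"tip":[0.0992,-0.011,0.8745],"tau":[1.9858,8.3069,-1.3961,-0.5764]}
{"k":7,"q":[-0.1077,-0.7233,-0.4002,1.2158],"qdot":[2.6819,-3.1296,-4.1943,4.7246],"tip":[0.1136,-0.0413,0.8485],"tau":[2.1261,9.6479,-0.7692,-0.6785]}
{"k":8,"q":[-0.0578,-0.7849,-0.4828,1.3032],"qdot":[2.32,-3.0267,-4.0854,4.0338],"tip":[0.1285,-0.0732,0.8225],"tau":[2.3073,10.5647,-0.0918,-0.7524]}
{"k":9,"q":[-0.014,-0.844,-0.5631,1.3769],"qdot":[2.0725,-2.8914,-3.9687,3.3457],"tip":[0.1433,-0.1061,0.7968],"tau":[2.497,11.1555,0.562,-0.7897]}
{"k":10,"q":[0.0257,-0.9004,-0.6409,1.4371],"qdot":[1.9014,-2.744,-3.8258,2.6854],"tip":[0.1578,-0.1394,0.7718],"tau":[2.6712,11.5086,1.1463,-0.7852]}
{"k":11,"q":[0.0625,-0.9538,-0.7155,1.4845],"qdot":[1.7793,-2.5971,-3.6464,2.0689],"tip":[0.1715,-0.1725,0.7477],"tau":[2.8121,11.6987,1.6388,-0.7396]}
{"k":12,"q":[0.0971,-1.0043,-0.7862,1.5202],"qdot":[1.687,-2.4577,-3.4277,1.5063],"tip":[0.1843,-0.205,0.7246],"tau":[2.9094,11.7857,2.0338,-0.6582]}
{"k":13,"q":[0.1301,-1.0522,-0.8521,1.5452],"qdot":[1.6113,-2.3286,-3.1733,1.0038],"tip":[0.1962,-0.2367,0.7026],"tau":[2.9611,11.8141,2.3361,-0.5492]}
{"k":14,"q":[0.1617,-1.0976,-0.9127,1.5608],"qdot":[1.5436,-2.2101,-2.8908,0.5646],"tip":[0.207,-0.2671,0.6818],"tau":[2.9725,11.8141,2.5568,-0.4214]}
{"k":15,"q":[0.1919,-1.1407,-0.9675,1.5683],"qdot":[1.4789,-2.1008,-2.5902,0.1884],"tip":[0.2167,-0.2963,0.6621],"tau":[2.9535,11.8035,2.7092,-0.2829]}
{"k":16,"q":[0.2208,-1.1817,-1.0162,1.5688],"qdot":[1.4141,-1.9993,-2.2819,-0.1233],"tip":[0.2254,-0.3241,0.6435],"tau":[2.9146,11.7921,2.8065,-0.1465]}
{"k":17,"q":[0.2484,-1.2208,-1.0587,1.5639],"qdot":[1.3462,-1.9051,-1.9763,-0.3662],"tip":[0.2331,-0.3503,0.626],"tau":[2.8631,11.7858,2.8615,-0.0329]}
{"k":18,"q":[0.2746,-1.258,-1.0953,1.5546],"qdot":[1.2796,-1.8132,-1.681,-0.5629],"tip":[0.2397,-0.3751,0.6095],"tau":[2.81,11.7807,2.8843,0.084]}
{"k":19,"q":[0.2995,-1.2933,-1.1261,1.5418],"qdot":[1.2145,-1.7225,-1.4012,-0.7178],"tip":[0.2455,-0.3983,0.594],"tau":[2.7611,11.7757,2.8823,0.2006]}
{"k":20,"q":[0.3232,-1.3269,-1.1514,1.5262],"qdot":[1.1513,-1.6327,-1.1405,-0.8358],"tip":[0.2504,-0.4201,0.5795],"tau":[2.7199,11.769,2.8611,0.3147]}
{"k":21,"q":[0.3456,-1.3586,-1.1718,1.5086],"qdot":[1.0906,-1.5433,-0.901,-0.922],"tip":[0.2547,-0.4403,0.5659],"tau":[2.6879,11.7595,2.8253,0.4249]}
{"k":22,"q":[0.3668,-1.3886,-1.1877,1.4896],"qdot":[1.0327,-1.4545,-0.6839,-0.9813],"tip":[0.2582,-0.4592,0.5533],"tau":[2.6653,11.7459,2.7784,0.5306]}
{"k":23,"q":[0.3869,-1.4168,-1.1994,1.4696],"qdot":[0.9776,-1.3663,-0.4895,-1.018],"tip":[0.2612,-0.4768,0.5414],"tau":[2.6516,11.7276,2.7231,0.6314]}
{"k":24,"q":[0.4059,-1.4433,-1.2074,1.4491],"qdot":[0.9256,-1.2789,-0.3176,-1.0364],"tip":[0.2637,-0.4931,0.5305],"tau":[2.6455,11.7041,2.6618,0.7272]}
{"k":25,"q":[0.4239,-1.468,-1.2123,1.4283],"qdot":[0.8765,-1.1926,-0.1673,-1.0399],"tip":[0.2658,-0.5082,0.5203],"tau":[2.646,11.6753,2.5962,0.8179]}
{"k":26,"q":[0.441,-1.491,-1.2143,1.4076],"qdot":[0.8301,-1.1077,-0.0377,-1.0316],"tip":[0.2674,-0.5221,0.5108],"tau":[2.6517,11.6411,2.5279,0.9035]}
{"k":27,"q":[0.4571,-1.5123,-1.2141,1.3872],"qdot":[0.7858,-1.0222,0.0622,-1.0136],"tip":[0.2688,-0.535,0.502],"tau":[2.6437,11.6232,2.4686,0.9838]}
{"k":28,"q":[0.4724,-1.5319,-1.212,1.3672],"qdot":[0.7431,-0.9373,0.1404,-0.9886],"tip":[0.2698,-0.5469,0.4939],"tau":[2.636,11.6032,2.4112,1.059]}
{"k":29,"q":[0.4868,-1.5498,-1.2086,1.3477],"qdot":[0.7021,-0.8544,0.2027,-0.9587],"tip":[0.2706,-0.5579,0.4864],"tau":[2.6372,11.5705,2.3516,1.1288]}
{"k":30,"q":[0.5005,-1.5661,-1.2041,1.3289],"qdot":[0.6626,-0.7739,0.2504,-0.925],"tip":[0.2712,-0.568,0.4796],"tau":[2.6457,11.5271,2.2911,1.1932]}
{"k":31,"q":[0.5133,-1.5808,-1.1987,1.3108],"qdot":[0.6244,-0.6965,0.2849,-0.8888],"tip":[0.2716,-0.5773,0.4732],"tau":[2.6604,11.4749,2.2309,1.252]}
{"k":32,"q":[0.5254,-1.594,-1.1928,1.2934],"qdot":[0.5875,-0.6225,0.3074,-0.851],"tip":[0.2718,-0.5859,0.4675]}
{"summary": "max |tau| (N\u00b7m): 11.8141"}


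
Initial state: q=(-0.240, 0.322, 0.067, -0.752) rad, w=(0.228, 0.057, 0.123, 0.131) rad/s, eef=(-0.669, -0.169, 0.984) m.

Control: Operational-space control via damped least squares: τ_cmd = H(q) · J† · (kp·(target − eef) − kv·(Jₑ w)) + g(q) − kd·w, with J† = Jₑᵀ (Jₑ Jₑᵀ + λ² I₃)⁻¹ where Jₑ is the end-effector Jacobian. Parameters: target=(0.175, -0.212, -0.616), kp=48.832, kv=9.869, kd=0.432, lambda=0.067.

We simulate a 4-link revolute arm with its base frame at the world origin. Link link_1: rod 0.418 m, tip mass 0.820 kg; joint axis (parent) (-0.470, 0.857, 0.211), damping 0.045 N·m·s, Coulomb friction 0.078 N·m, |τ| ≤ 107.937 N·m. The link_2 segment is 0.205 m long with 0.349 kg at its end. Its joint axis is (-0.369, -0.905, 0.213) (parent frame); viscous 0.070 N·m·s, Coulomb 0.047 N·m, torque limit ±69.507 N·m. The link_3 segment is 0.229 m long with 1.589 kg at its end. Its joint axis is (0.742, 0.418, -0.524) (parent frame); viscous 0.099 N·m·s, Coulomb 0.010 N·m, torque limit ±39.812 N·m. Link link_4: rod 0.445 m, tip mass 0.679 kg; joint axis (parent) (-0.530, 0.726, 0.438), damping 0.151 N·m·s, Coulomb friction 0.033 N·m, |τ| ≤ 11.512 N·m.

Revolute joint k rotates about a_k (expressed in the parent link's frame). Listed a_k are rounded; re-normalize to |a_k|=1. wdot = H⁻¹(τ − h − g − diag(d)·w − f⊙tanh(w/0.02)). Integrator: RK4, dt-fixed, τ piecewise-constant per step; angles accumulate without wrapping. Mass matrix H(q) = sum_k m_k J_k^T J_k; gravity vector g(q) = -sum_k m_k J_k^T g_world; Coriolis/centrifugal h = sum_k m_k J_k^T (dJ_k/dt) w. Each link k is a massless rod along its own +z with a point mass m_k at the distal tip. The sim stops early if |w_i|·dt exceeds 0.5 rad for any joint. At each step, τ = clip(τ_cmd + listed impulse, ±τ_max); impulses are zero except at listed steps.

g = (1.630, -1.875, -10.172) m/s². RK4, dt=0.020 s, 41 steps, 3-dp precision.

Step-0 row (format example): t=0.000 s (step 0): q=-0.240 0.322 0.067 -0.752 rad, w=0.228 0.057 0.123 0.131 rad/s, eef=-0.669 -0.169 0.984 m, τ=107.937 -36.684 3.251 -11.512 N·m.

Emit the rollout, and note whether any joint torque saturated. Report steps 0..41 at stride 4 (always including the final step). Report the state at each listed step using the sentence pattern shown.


t=0.080 s (step 4): q=-0.058 0.238 0.269 -1.557 rad, w=1.547 -4.711 4.114 -15.642 rad/s, eef=-0.551 -0.100 0.850 m, τ=-95.373 -13.083 21.980 2.522 N·m.
t=0.160 s (step 8): q=-0.131 -0.385 0.031 -2.658 rad, w=0.023 -5.183 -6.406 -9.271 rad/s, eef=-0.313 0.110 0.729 m, τ=24.811 12.275 -14.075 5.928 N·m.
t=0.240 s (step 12): q=0.044 -0.627 -0.611 -3.146 rad, w=5.201 0.546 -8.159 -2.573 rad/s, eef=-0.156 0.171 0.580 m, τ=47.504 14.336 -12.362 2.557 N·m.
t=0.320 s (step 16): q=0.679 -0.011 -0.897 -3.110 rad, w=9.563 13.539 1.095 1.806 rad/s, eef=-0.019 0.165 0.413 m, τ=-68.759 29.407 -15.562 -0.638 N·m.
t=0.400 s (step 20): q=1.374 0.944 -0.923 -3.149 rad, w=6.568 9.176 -3.147 -2.363 rad/s, eef=0.129 0.111 0.153 m, τ=-66.449 22.728 -3.145 1.426 N·m.
t=0.480 s (step 24): q=1.683 1.756 -1.025 -3.242 rad, w=2.150 10.804 1.366 0.216 rad/s, eef=0.242 0.070 -0.080 m, τ=7.883 -18.231 7.932 -0.273 N·m.
t=0.560 s (step 28): q=1.892 2.462 -0.888 -3.170 rad, w=3.331 6.597 1.289 1.460 rad/s, eef=0.289 0.080 -0.243 m, τ=-1.546 -19.328 9.079 0.027 N·m.
t=0.640 s (step 32): q=2.203 2.824 -0.856 -3.025 rad, w=4.221 2.761 -0.356 2.043 rad/s, eef=0.283 0.073 -0.374 m, τ=-6.438 -15.749 7.530 0.279 N·m.
t=0.720 s (step 36): q=2.528 2.969 -0.904 -2.862 rad, w=3.734 1.190 -0.629 1.947 rad/s, eef=0.239 0.034 -0.468 m, τ=-6.549 -10.852 4.677 0.594 N·m.
t=0.800 s (step 40): q=2.790 3.049 -0.946 -2.716 rad, w=2.795 0.923 -0.413 1.710 rad/s, eef=0.189 -0.020 -0.525 m, τ=-5.262 -8.338 3.061 0.588 N·m.
t=0.820 s (step 41): q=2.843 3.067 -0.954 -2.682 rad, w=2.552 0.923 -0.368 1.651 rad/s, eef=0.177 -0.033 -0.536 m.
any joint saturated: yes


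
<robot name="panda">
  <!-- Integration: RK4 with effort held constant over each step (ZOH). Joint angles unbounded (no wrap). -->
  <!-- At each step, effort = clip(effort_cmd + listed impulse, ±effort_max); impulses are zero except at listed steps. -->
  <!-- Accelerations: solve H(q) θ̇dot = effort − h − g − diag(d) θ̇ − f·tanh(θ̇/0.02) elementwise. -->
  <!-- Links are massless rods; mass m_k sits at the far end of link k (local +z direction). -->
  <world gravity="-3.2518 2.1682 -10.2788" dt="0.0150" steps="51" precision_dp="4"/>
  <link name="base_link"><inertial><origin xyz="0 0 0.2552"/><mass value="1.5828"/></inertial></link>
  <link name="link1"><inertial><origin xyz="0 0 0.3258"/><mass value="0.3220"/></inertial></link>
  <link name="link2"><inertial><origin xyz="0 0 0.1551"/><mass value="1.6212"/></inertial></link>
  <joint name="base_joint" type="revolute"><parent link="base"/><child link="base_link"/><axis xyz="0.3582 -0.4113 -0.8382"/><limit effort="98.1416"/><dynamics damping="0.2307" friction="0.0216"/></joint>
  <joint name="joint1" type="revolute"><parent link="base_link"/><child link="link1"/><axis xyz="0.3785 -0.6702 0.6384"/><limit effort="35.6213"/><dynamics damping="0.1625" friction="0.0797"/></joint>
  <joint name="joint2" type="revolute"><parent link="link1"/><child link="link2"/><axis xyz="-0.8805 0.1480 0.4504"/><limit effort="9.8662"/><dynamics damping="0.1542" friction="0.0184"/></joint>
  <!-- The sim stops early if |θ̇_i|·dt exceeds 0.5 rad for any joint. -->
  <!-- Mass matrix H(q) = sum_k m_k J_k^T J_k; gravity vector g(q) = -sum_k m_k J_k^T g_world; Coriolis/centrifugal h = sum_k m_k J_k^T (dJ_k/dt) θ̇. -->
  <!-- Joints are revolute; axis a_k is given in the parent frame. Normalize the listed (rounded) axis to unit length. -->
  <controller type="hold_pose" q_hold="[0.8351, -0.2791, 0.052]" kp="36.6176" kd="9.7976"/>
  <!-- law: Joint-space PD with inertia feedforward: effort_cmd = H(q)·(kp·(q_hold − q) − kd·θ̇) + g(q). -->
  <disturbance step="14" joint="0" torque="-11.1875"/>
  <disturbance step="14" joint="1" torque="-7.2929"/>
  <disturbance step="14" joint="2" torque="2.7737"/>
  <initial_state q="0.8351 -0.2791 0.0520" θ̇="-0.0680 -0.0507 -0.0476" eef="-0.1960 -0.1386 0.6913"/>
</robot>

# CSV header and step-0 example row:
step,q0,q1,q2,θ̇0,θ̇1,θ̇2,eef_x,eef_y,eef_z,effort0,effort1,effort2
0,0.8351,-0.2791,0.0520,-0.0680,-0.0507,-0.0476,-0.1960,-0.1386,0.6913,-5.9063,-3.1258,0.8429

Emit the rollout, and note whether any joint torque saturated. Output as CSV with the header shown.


step,q0,q1,q2,θ̇0,θ̇1,θ̇2,eef_x,eef_y,eef_z,effort0,effort1,effort2
1,0.8342,-0.2798,0.0517,-0.0526,-0.0364,-0.0062,-0.1955,-0.1386,0.6914,-5.9349,-3.1570,0.8460
2,0.8335,-0.2802,0.0517,-0.0472,-0.0223,0.0006,-0.1950,-0.1386,0.6915,-5.9615,-3.1856,0.8508
3,0.8328,-0.2805,0.0517,-0.0413,-0.0126,0.0035,-0.1947,-0.1386,0.6916,-5.9866,-3.2102,0.8558
4,0.8323,-0.2806,0.0518,-0.0342,-0.0072,0.0051,-0.1944,-0.1385,0.6917,-6.0100,-3.2305,0.8608
5,0.8318,-0.2807,0.0519,-0.0269,-0.0045,0.0056,-0.1942,-0.1385,0.6918,-6.0317,-3.2475,0.8657
6,0.8314,-0.2807,0.0519,-0.0201,-0.0030,0.0052,-0.1940,-0.1385,0.6918,-6.0518,-3.2623,0.8703
7,0.8312,-0.2808,0.0520,-0.0142,-0.0019,0.0044,-0.1939,-0.1385,0.6918,-6.0702,-3.2753,0.8747
8,0.8310,-0.2808,0.0521,-0.0093,-0.0011,0.0033,-0.1938,-0.1384,0.6919,-6.0867,-3.2869,0.8787
9,0.8309,-0.2808,0.0521,-0.0052,-0.0004,0.0022,-0.1937,-0.1384,0.6919,-6.1015,-3.2973,0.8822
10,0.8308,-0.2808,0.0521,-0.0019,0.0002,0.0012,-0.1937,-0.1384,0.6919,-6.1146,-3.3064,0.8855
11,0.8308,-0.2808,0.0521,0.0008,0.0008,0.0003,-0.1937,-0.1384,0.6919,-6.1263,-3.3145,0.8884
12,0.8309,-0.2808,0.0521,0.0031,0.0012,-0.0004,-0.1937,-0.1384,0.6919,-6.1367,-3.3217,0.8910
13,0.8309,-0.2808,0.0521,0.0048,0.0016,-0.0010,-0.1938,-0.1384,0.6919,-6.1459,-3.3280,0.8933
14,0.8310,-0.2807,0.0521,0.0063,0.0019,-0.0014,-0.1938,-0.1384,0.6919,-17.3417,-10.6266,3.6691
15,0.8278,-0.2808,0.0522,-0.4343,-0.0088,0.0251,-0.1925,-0.1382,0.6923,-4.4592,-2.2297,0.4729
16,0.8219,-0.2810,0.0527,-0.3547,-0.0144,0.0331,-0.1900,-0.1376,0.6931,-4.6024,-2.3295,0.5061
17,0.8170,-0.2812,0.0532,-0.2895,-0.0145,0.0298,-0.1879,-0.1372,0.6937,-4.7376,-2.4256,0.5380
18,0.8131,-0.2814,0.0536,-0.2336,-0.0125,0.0237,-0.1863,-0.1368,0.6942,-4.8650,-2.5164,0.5683
19,0.8100,-0.2816,0.0539,-0.1846,-0.0102,0.0182,-0.1849,-0.1365,0.6946,-4.9848,-2.6012,0.5971
20,0.8075,-0.2817,0.0541,-0.1412,-0.0080,0.0143,-0.1839,-0.1363,0.6950,-5.0972,-2.6800,0.6241
21,0.8057,-0.2818,0.0543,-0.1030,-0.0061,0.0116,-0.1831,-0.1361,0.6952,-5.2023,-2.7528,0.6496
22,0.8044,-0.2819,0.0545,-0.0694,-0.0046,0.0094,-0.1825,-0.1360,0.6954,-5.3004,-2.8199,0.6734
23,0.8036,-0.2819,0.0546,-0.0403,-0.0034,0.0075,-0.1821,-0.1359,0.6955,-5.3918,-2.8815,0.6957
24,0.8032,-0.2820,0.0547,-0.0156,-0.0020,0.0050,-0.1819,-0.1359,0.6955,-5.4762,-2.9380,0.7165
25,0.8031,-0.2820,0.0547,0.0035,0.0002,-0.0002,-0.1819,-0.1359,0.6955,-5.5525,-2.9892,0.7355
26,0.8033,-0.2820,0.0547,0.0189,0.0025,-0.0042,-0.1820,-0.1359,0.6955,-5.6207,-3.0350,0.7527
27,0.8036,-0.2819,0.0546,0.0322,0.0041,-0.0063,-0.1822,-0.1359,0.6955,-5.6824,-3.0759,0.7682
28,0.8042,-0.2819,0.0545,0.0435,0.0050,-0.0074,-0.1824,-0.1360,0.6954,-5.7388,-3.1127,0.7826
29,0.8049,-0.2818,0.0544,0.0529,0.0056,-0.0081,-0.1828,-0.1360,0.6953,-5.7905,-3.1458,0.7957
30,0.8058,-0.2817,0.0543,0.0605,0.0060,-0.0086,-0.1831,-0.1361,0.6952,-5.8378,-3.1757,0.8079
31,0.8067,-0.2816,0.0541,0.0665,0.0062,-0.0090,-0.1836,-0.1362,0.6950,-5.8809,-3.2026,0.8191
32,0.8078,-0.2815,0.0540,0.0710,0.0063,-0.0093,-0.1840,-0.1363,0.6949,-5.9203,-3.2268,0.8293
33,0.8089,-0.2814,0.0539,0.0742,0.0064,-0.0096,-0.1845,-0.1364,0.6948,-5.9560,-3.2486,0.8386
34,0.8100,-0.2813,0.0537,0.0764,0.0064,-0.0097,-0.1850,-0.1365,0.6946,-5.9884,-3.2680,0.8472
35,0.8111,-0.2812,0.0536,0.0776,0.0064,-0.0098,-0.1855,-0.1366,0.6945,-6.0176,-3.2854,0.8549
36,0.8123,-0.2811,0.0534,0.0779,0.0064,-0.0098,-0.1860,-0.1367,0.6943,-6.0440,-3.3008,0.8620
37,0.8135,-0.2810,0.0533,0.0775,0.0063,-0.0098,-0.1866,-0.1368,0.6942,-6.0677,-3.3144,0.8684
38,0.8146,-0.2809,0.0531,0.0765,0.0063,-0.0097,-0.1871,-0.1369,0.6940,-6.0889,-3.3265,0.8741
39,0.8158,-0.2808,0.0530,0.0750,0.0062,-0.0096,-0.1876,-0.1370,0.6939,-6.1078,-3.3371,0.8793
40,0.8169,-0.2808,0.0528,0.0731,0.0061,-0.0095,-0.1881,-0.1371,0.6937,-6.1246,-3.3463,0.8840
41,0.8179,-0.2807,0.0527,0.0709,0.0060,-0.0093,-0.1885,-0.1372,0.6936,-6.1394,-3.3543,0.8882
42,0.8190,-0.2806,0.0526,0.0684,0.0059,-0.0091,-0.1890,-0.1373,0.6934,-6.1526,-3.3613,0.8919
43,0.8200,-0.2805,0.0524,0.0656,0.0057,-0.0089,-0.1895,-0.1374,0.6933,-6.1641,-3.3672,0.8952
44,0.8210,-0.2804,0.0523,0.0628,0.0056,-0.0087,-0.1899,-0.1375,0.6932,-6.1741,-3.3723,0.8981
45,0.8219,-0.2803,0.0522,0.0598,0.0055,-0.0085,-0.1903,-0.1376,0.6930,-6.1828,-3.3766,0.9007
46,0.8228,-0.2802,0.0521,0.0567,0.0054,-0.0083,-0.1907,-0.1377,0.6929,-6.1904,-3.3802,0.9030
47,0.8236,-0.2802,0.0519,0.0536,0.0052,-0.0080,-0.1911,-0.1377,0.6928,-6.1968,-3.3832,0.9050
48,0.8244,-0.2801,0.0518,0.0505,0.0051,-0.0078,-0.1914,-0.1378,0.6927,-6.2023,-3.3856,0.9067
49,0.8251,-0.2800,0.0517,0.0475,0.0049,-0.0076,-0.1917,-0.1379,0.6926,-6.2069,-3.3875,0.9082
50,0.8258,-0.2799,0.0516,0.0445,0.0048,-0.0073,-0.1921,-0.1379,0.6925,-6.2108,-3.3890,0.9096
51,0.8264,-0.2799,0.0515,0.0416,0.0047,-0.0071,-0.1924,-0.1380,0.6924,,,
# any joint saturated: no


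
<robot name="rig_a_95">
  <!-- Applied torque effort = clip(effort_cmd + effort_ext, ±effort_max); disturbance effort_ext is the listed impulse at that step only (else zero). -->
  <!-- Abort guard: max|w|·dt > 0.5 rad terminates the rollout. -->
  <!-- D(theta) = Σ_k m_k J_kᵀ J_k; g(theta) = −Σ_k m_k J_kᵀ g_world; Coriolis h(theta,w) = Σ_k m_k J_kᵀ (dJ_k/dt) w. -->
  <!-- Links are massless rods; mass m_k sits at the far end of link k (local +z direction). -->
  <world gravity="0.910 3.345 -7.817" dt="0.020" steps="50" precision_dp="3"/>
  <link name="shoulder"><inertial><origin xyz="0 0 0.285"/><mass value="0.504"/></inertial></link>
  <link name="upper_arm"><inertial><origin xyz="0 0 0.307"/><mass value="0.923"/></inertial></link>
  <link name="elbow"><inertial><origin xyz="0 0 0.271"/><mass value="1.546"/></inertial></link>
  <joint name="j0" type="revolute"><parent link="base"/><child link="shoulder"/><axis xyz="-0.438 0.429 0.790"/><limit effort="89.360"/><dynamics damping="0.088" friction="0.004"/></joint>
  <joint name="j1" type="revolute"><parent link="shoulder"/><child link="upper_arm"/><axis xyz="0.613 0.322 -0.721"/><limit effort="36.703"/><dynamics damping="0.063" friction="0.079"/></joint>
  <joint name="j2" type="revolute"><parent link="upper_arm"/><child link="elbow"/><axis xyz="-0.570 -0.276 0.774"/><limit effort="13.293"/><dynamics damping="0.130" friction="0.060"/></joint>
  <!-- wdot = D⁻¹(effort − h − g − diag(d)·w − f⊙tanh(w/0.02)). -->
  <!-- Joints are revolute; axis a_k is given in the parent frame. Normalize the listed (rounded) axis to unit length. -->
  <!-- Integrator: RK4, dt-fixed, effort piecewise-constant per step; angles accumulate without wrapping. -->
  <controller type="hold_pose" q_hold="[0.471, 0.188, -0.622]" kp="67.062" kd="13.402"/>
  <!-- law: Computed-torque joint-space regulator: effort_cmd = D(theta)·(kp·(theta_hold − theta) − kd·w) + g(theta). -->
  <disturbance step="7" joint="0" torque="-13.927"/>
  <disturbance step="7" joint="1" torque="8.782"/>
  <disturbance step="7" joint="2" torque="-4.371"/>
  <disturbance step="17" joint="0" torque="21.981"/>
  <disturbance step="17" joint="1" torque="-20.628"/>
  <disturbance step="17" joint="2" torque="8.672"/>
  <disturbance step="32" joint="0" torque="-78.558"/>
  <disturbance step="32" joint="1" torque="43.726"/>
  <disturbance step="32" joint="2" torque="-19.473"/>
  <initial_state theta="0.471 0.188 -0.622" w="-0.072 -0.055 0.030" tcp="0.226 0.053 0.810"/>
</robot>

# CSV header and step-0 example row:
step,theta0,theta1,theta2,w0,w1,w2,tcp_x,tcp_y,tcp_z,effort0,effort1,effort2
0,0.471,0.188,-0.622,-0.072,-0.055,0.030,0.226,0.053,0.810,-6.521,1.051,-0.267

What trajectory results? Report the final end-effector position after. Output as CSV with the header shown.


step,theta0,theta1,theta2,w0,w1,w2,tcp_x,tcp_y,tcp_z,effort0,effort1,effort2
1,0.470,0.187,-0.622,-0.052,-0.025,0.049,0.226,0.053,0.811,-6.610,1.027,-0.269
2,0.469,0.187,-0.621,-0.035,-0.011,0.038,0.225,0.053,0.811,-6.689,1.014,-0.270
3,0.468,0.186,-0.621,-0.023,-0.002,0.033,0.225,0.053,0.811,-6.757,1.011,-0.274
4,0.468,0.186,-0.621,-0.013,0.004,0.029,0.225,0.053,0.811,-6.816,1.012,-0.279
5,0.468,0.186,-0.621,-0.006,0.007,0.025,0.225,0.053,0.811,-6.865,1.016,-0.283
6,0.468,0.186,-0.621,-0.001,0.009,0.022,0.225,0.053,0.811,-6.907,1.019,-0.287
7,0.468,0.186,-0.622,0.003,0.011,0.020,0.225,0.053,0.811,-20.869,9.805,-4.661
8,0.467,0.187,-0.636,-0.115,0.097,-1.344,0.225,0.049,0.810,-3.033,-1.446,0.908
9,0.465,0.190,-0.655,-0.105,0.173,-0.612,0.225,0.044,0.809,-3.753,-0.979,0.645
10,0.463,0.193,-0.663,-0.085,0.171,-0.216,0.225,0.041,0.809,-4.380,-0.572,0.437
11,0.461,0.196,-0.665,-0.060,0.133,-0.024,0.225,0.038,0.809,-4.920,-0.221,0.272
12,0.460,0.198,-0.665,-0.028,0.063,-0.014,0.225,0.037,0.809,-5.382,0.076,0.150
13,0.460,0.199,-0.665,-0.004,0.010,-0.006,0.225,0.037,0.809,-5.770,0.323,0.047
14,0.460,0.199,-0.664,0.013,-0.015,0.030,0.225,0.037,0.809,-6.094,0.508,-0.037
15,0.461,0.199,-0.664,0.028,-0.026,0.055,0.225,0.037,0.809,-6.360,0.641,-0.100
16,0.461,0.198,-0.663,0.042,-0.045,0.027,0.225,0.038,0.809,-6.576,0.745,-0.144
17,0.462,0.197,-0.663,0.050,-0.050,0.034,0.225,0.039,0.809,15.231,-19.801,8.489
18,0.463,0.187,-0.642,0.065,-0.918,2.011,0.224,0.046,0.810,-13.098,6.707,-2.636
19,0.465,0.171,-0.611,0.111,-0.737,1.127,0.221,0.058,0.813,-12.076,5.693,-2.192
20,0.467,0.158,-0.594,0.120,-0.563,0.571,0.220,0.066,0.814,-11.166,4.808,-1.818
21,0.470,0.148,-0.586,0.110,-0.401,0.232,0.218,0.072,0.814,-10.373,4.044,-1.504
22,0.472,0.141,-0.584,0.093,-0.256,0.033,0.218,0.076,0.815,-9.694,3.393,-1.241
23,0.473,0.138,-0.583,0.065,-0.097,0.036,0.217,0.078,0.815,-9.121,2.844,-1.037
24,0.475,0.137,-0.583,0.042,0.018,0.024,0.218,0.079,0.815,-8.642,2.389,-0.865
25,0.475,0.138,-0.584,0.026,0.068,-0.060,0.218,0.079,0.814,-8.246,2.051,-0.724
26,0.476,0.140,-0.585,0.006,0.130,-0.027,0.218,0.078,0.814,-7.920,1.779,-0.622
27,0.476,0.143,-0.585,-0.005,0.160,-0.044,0.219,0.077,0.814,-7.656,1.560,-0.534
28,0.475,0.146,-0.586,-0.015,0.184,-0.035,0.220,0.076,0.814,-7.444,1.385,-0.466
29,0.475,0.150,-0.586,-0.021,0.192,-0.042,0.220,0.074,0.814,-7.276,1.249,-0.411
30,0.474,0.154,-0.587,-0.025,0.196,-0.037,0.221,0.072,0.814,-7.145,1.143,-0.369
31,0.474,0.158,-0.587,-0.027,0.191,-0.042,0.221,0.071,0.813,-7.044,1.065,-0.336
32,0.473,0.162,-0.588,-0.029,0.184,-0.038,0.222,0.069,0.813,-85.527,36.703,-13.293
33,0.451,0.199,-0.520,-2.139,3.482,6.465,0.220,0.056,0.816,15.279,-9.221,3.492
34,0.416,0.256,-0.424,-1.350,2.221,3.262,0.216,0.034,0.821,11.451,-7.701,2.991
35,0.395,0.291,-0.379,-0.835,1.304,1.293,0.213,0.017,0.822,8.123,-6.207,2.482
36,0.382,0.311,-0.365,-0.476,0.685,0.186,0.211,0.006,0.823,5.211,-4.829,1.993
37,0.375,0.320,-0.367,-0.224,0.321,-0.252,0.210,-0.002,0.823,2.681,-3.605,1.527
38,0.372,0.325,-0.373,-0.045,0.110,-0.345,0.210,-0.006,0.822,0.514,-2.544,1.101
39,0.373,0.325,-0.380,0.088,-0.033,-0.355,0.211,-0.007,0.822,-1.319,-1.653,0.737
40,0.375,0.324,-0.386,0.183,-0.096,-0.259,0.212,-0.006,0.821,-2.849,-0.948,0.433
41,0.380,0.322,-0.391,0.250,-0.146,-0.200,0.213,-0.003,0.821,-4.109,-0.371,0.185
42,0.385,0.318,-0.394,0.295,-0.182,-0.160,0.214,0.000,0.820,-5.134,0.093,-0.016
43,0.391,0.315,-0.397,0.321,-0.205,-0.134,0.216,0.004,0.820,-5.953,0.461,-0.175
44,0.398,0.310,-0.400,0.332,-0.218,-0.115,0.218,0.009,0.820,-6.596,0.746,-0.299
45,0.404,0.306,-0.402,0.331,-0.223,-0.102,0.219,0.013,0.819,-7.090,0.962,-0.394
46,0.411,0.301,-0.404,0.322,-0.222,-0.093,0.221,0.018,0.819,-7.458,1.122,-0.464
47,0.417,0.297,-0.406,0.307,-0.216,-0.088,0.223,0.023,0.818,-7.722,1.235,-0.515
48,0.423,0.293,-0.407,0.287,-0.208,-0.084,0.224,0.027,0.818,-7.902,1.312,-0.549
49,0.429,0.289,-0.409,0.264,-0.197,-0.082,0.225,0.031,0.818,-8.014,1.359,-0.571
50,0.434,0.285,-0.411,0.240,-0.185,-0.082,0.226,0.035,0.817,,,
# final tcp position (m): 0.226 0.035 0.817
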